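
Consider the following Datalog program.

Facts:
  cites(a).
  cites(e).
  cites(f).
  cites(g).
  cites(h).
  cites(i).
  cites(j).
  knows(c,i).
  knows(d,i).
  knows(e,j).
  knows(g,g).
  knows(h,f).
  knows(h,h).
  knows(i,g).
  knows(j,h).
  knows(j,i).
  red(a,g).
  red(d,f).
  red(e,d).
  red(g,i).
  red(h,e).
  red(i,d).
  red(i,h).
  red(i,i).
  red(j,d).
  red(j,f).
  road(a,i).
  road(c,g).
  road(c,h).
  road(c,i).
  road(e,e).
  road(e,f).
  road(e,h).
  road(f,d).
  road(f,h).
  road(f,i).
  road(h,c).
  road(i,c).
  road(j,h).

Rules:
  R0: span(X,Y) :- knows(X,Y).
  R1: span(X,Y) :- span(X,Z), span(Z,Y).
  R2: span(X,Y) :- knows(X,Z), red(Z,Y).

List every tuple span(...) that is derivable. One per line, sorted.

span(c,d)
span(c,e)
span(c,f)
span(c,g)
span(c,h)
span(c,i)
span(c,j)
span(d,d)
span(d,e)
span(d,f)
span(d,g)
span(d,h)
span(d,i)
span(d,j)
span(e,d)
span(e,e)
span(e,f)
span(e,g)
span(e,h)
span(e,i)
span(e,j)
span(g,g)
span(g,i)
span(h,d)
span(h,e)
span(h,f)
span(h,g)
span(h,h)
span(h,i)
span(h,j)
span(i,g)
span(i,i)
span(j,d)
span(j,e)
span(j,f)
span(j,g)
span(j,h)
span(j,i)
span(j,j)

round 1: derive span(c,i) via R0 from knows(c,i)
round 1: derive span(d,i) via R0 from knows(d,i)
round 1: derive span(e,j) via R0 from knows(e,j)
round 1: derive span(g,g) via R0 from knows(g,g)
round 1: derive span(h,f) via R0 from knows(h,f)
round 1: derive span(h,h) via R0 from knows(h,h)
round 1: derive span(i,g) via R0 from knows(i,g)
round 1: derive span(j,h) via R0 from knows(j,h)
round 1: derive span(j,i) via R0 from knows(j,i)
round 1: derive span(c,d) via R2 from knows(c,i), red(i,d)
round 1: derive span(c,h) via R2 from knows(c,i), red(i,h)
round 1: derive span(d,d) via R2 from knows(d,i), red(i,d)
round 1: derive span(d,h) via R2 from knows(d,i), red(i,h)
round 1: derive span(e,d) via R2 from knows(e,j), red(j,d)
round 1: derive span(e,f) via R2 from knows(e,j), red(j,f)
round 1: derive span(g,i) via R2 from knows(g,g), red(g,i)
round 1: derive span(h,e) via R2 from knows(h,h), red(h,e)
round 1: derive span(i,i) via R2 from knows(i,g), red(g,i)
round 1: derive span(j,d) via R2 from knows(j,i), red(i,d)
round 1: derive span(j,e) via R2 from knows(j,h), red(h,e)
round 2: derive span(c,e) via R1 from span(c,h), span(h,e)
round 2: derive span(c,f) via R1 from span(c,h), span(h,f)
round 2: derive span(c,g) via R1 from span(c,i), span(i,g)
round 2: derive span(d,e) via R1 from span(d,h), span(h,e)
round 2: derive span(d,f) via R1 from span(d,h), span(h,f)
round 2: derive span(d,g) via R1 from span(d,i), span(i,g)
round 2: derive span(e,e) via R1 from span(e,j), span(j,e)
round 2: derive span(e,h) via R1 from span(e,d), span(d,h)
round 2: derive span(e,i) via R1 from span(e,d), span(d,i)
round 2: derive span(h,d) via R1 from span(h,e), span(e,d)
round 2: derive span(h,j) via R1 from span(h,e), span(e,j)
round 2: derive span(j,f) via R1 from span(j,e), span(e,f)
round 2: derive span(j,g) via R1 from span(j,i), span(i,g)
round 2: derive span(j,j) via R1 from span(j,e), span(e,j)
round 3: derive span(c,j) via R1 from span(c,e), span(e,j)
round 3: derive span(d,j) via R1 from span(d,e), span(e,j)
round 3: derive span(e,g) via R1 from span(e,d), span(d,g)
round 3: derive span(h,g) via R1 from span(h,d), span(d,g)
round 3: derive span(h,i) via R1 from span(h,d), span(d,i)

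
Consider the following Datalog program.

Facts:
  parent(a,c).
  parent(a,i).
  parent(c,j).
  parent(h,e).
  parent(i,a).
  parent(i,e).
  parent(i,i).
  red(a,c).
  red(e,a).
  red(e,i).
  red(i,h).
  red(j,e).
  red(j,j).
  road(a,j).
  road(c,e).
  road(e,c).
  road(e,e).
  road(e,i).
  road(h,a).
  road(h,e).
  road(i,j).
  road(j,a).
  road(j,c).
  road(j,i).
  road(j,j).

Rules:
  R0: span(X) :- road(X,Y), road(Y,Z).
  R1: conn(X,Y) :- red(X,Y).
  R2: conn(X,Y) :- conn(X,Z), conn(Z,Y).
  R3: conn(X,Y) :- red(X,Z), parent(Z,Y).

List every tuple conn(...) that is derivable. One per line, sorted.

round 1: derive conn(a,c) via R1 from red(a,c)
round 1: derive conn(e,a) via R1 from red(e,a)
round 1: derive conn(e,i) via R1 from red(e,i)
round 1: derive conn(i,h) via R1 from red(i,h)
round 1: derive conn(j,e) via R1 from red(j,e)
round 1: derive conn(j,j) via R1 from red(j,j)
round 1: derive conn(a,j) via R3 from red(a,c), parent(c,j)
round 1: derive conn(e,c) via R3 from red(e,a), parent(a,c)
round 1: derive conn(e,e) via R3 from red(e,i), parent(i,e)
round 1: derive conn(i,e) via R3 from red(i,h), parent(h,e)
round 2: derive conn(a,e) via R2 from conn(a,j), conn(j,e)
round 2: derive conn(e,h) via R2 from conn(e,i), conn(i,h)
round 2: derive conn(e,j) via R2 from conn(e,a), conn(a,j)
round 2: derive conn(i,a) via R2 from conn(i,e), conn(e,a)
round 2: derive conn(i,c) via R2 from conn(i,e), conn(e,c)
round 2: derive conn(i,i) via R2 from conn(i,e), conn(e,i)
round 2: derive conn(j,a) via R2 from conn(j,e), conn(e,a)
round 2: derive conn(j,c) via R2 from conn(j,e), conn(e,c)
round 2: derive conn(j,i) via R2 from conn(j,e), conn(e,i)
round 3: derive conn(a,a) via R2 from conn(a,e), conn(e,a)
round 3: derive conn(a,h) via R2 from conn(a,e), conn(e,h)
round 3: derive conn(a,i) via R2 from conn(a,e), conn(e,i)
round 3: derive conn(i,j) via R2 from conn(i,a), conn(a,j)
round 3: derive conn(j,h) via R2 from conn(j,e), conn(e,h)

conn(a,a)
conn(a,c)
conn(a,e)
conn(a,h)
conn(a,i)
conn(a,j)
conn(e,a)
conn(e,c)
conn(e,e)
conn(e,h)
conn(e,i)
conn(e,j)
conn(i,a)
conn(i,c)
conn(i,e)
conn(i,h)
conn(i,i)
conn(i,j)
conn(j,a)
conn(j,c)
conn(j,e)
conn(j,h)
conn(j,i)
conn(j,j)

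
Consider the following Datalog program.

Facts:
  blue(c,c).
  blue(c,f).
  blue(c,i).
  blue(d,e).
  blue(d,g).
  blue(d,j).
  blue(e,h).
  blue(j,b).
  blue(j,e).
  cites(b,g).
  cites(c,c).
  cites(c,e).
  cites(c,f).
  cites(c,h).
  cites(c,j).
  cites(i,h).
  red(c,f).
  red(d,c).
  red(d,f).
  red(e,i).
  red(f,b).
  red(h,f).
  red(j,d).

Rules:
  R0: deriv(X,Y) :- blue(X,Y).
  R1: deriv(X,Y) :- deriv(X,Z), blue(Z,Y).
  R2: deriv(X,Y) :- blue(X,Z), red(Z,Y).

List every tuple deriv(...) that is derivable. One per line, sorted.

round 1: derive deriv(c,c) via R0 from blue(c,c)
round 1: derive deriv(c,f) via R0 from blue(c,f)
round 1: derive deriv(c,i) via R0 from blue(c,i)
round 1: derive deriv(d,e) via R0 from blue(d,e)
round 1: derive deriv(d,g) via R0 from blue(d,g)
round 1: derive deriv(d,j) via R0 from blue(d,j)
round 1: derive deriv(e,h) via R0 from blue(e,h)
round 1: derive deriv(j,b) via R0 from blue(j,b)
round 1: derive deriv(j,e) via R0 from blue(j,e)
round 1: derive deriv(c,b) via R2 from blue(c,f), red(f,b)
round 1: derive deriv(d,d) via R2 from blue(d,j), red(j,d)
round 1: derive deriv(d,i) via R2 from blue(d,e), red(e,i)
round 1: derive deriv(e,f) via R2 from blue(e,h), red(h,f)
round 1: derive deriv(j,i) via R2 from blue(j,e), red(e,i)
round 2: derive deriv(d,b) via R1 from deriv(d,j), blue(j,b)
round 2: derive deriv(d,h) via R1 from deriv(d,e), blue(e,h)
round 2: derive deriv(j,h) via R1 from deriv(j,e), blue(e,h)

deriv(c,b)
deriv(c,c)
deriv(c,f)
deriv(c,i)
deriv(d,b)
deriv(d,d)
deriv(d,e)
deriv(d,g)
deriv(d,h)
deriv(d,i)
deriv(d,j)
deriv(e,f)
deriv(e,h)
deriv(j,b)
deriv(j,e)
deriv(j,h)
deriv(j,i)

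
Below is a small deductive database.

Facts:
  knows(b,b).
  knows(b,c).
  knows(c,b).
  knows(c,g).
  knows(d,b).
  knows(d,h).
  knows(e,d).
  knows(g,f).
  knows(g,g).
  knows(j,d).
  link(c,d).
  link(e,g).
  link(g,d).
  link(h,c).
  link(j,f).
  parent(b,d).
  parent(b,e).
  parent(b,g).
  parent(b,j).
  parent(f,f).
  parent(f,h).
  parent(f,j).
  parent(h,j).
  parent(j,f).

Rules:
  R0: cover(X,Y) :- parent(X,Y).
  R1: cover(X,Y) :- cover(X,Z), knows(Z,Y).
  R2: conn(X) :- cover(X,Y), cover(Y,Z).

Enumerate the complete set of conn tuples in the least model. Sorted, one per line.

conn(b)
conn(f)
conn(h)
conn(j)

round 1: derive cover(b,d) via R0 from parent(b,d)
round 1: derive cover(b,e) via R0 from parent(b,e)
round 1: derive cover(b,g) via R0 from parent(b,g)
round 1: derive cover(b,j) via R0 from parent(b,j)
round 1: derive cover(f,f) via R0 from parent(f,f)
round 1: derive cover(f,h) via R0 from parent(f,h)
round 1: derive cover(f,j) via R0 from parent(f,j)
round 1: derive cover(h,j) via R0 from parent(h,j)
round 1: derive cover(j,f) via R0 from parent(j,f)
round 2: derive cover(b,b) via R1 from cover(b,d), knows(d,b)
round 2: derive cover(b,f) via R1 from cover(b,g), knows(g,f)
round 2: derive cover(b,h) via R1 from cover(b,d), knows(d,h)
round 2: derive cover(f,d) via R1 from cover(f,j), knows(j,d)
round 2: derive cover(h,d) via R1 from cover(h,j), knows(j,d)
round 2: derive conn(b) via R2 from cover(b,j), cover(j,f)
round 2: derive conn(f) via R2 from cover(f,f), cover(f,f)
round 2: derive conn(h) via R2 from cover(h,j), cover(j,f)
round 2: derive conn(j) via R2 from cover(j,f), cover(f,f)
round 3: derive cover(b,c) via R1 from cover(b,b), knows(b,c)
round 3: derive cover(f,b) via R1 from cover(f,d), knows(d,b)
round 3: derive cover(h,b) via R1 from cover(h,d), knows(d,b)
round 3: derive cover(h,h) via R1 from cover(h,d), knows(d,h)
round 4: derive cover(f,c) via R1 from cover(f,b), knows(b,c)
round 4: derive cover(h,c) via R1 from cover(h,b), knows(b,c)
round 5: derive cover(f,g) via R1 from cover(f,c), knows(c,g)
round 5: derive cover(h,g) via R1 from cover(h,c), knows(c,g)
round 6: derive cover(h,f) via R1 from cover(h,g), knows(g,f)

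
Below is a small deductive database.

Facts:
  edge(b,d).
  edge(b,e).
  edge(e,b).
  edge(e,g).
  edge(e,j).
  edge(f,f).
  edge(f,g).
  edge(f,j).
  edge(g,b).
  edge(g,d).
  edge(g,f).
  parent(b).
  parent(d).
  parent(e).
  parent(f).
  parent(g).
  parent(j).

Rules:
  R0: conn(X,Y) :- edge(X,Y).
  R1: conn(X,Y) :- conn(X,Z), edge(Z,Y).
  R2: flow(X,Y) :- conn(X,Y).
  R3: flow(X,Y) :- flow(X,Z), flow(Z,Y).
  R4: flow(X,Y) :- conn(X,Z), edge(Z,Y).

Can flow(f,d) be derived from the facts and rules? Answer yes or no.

round 1: derive conn(b,d) via R0 from edge(b,d)
round 1: derive conn(b,e) via R0 from edge(b,e)
round 1: derive conn(e,b) via R0 from edge(e,b)
round 1: derive conn(e,g) via R0 from edge(e,g)
round 1: derive conn(e,j) via R0 from edge(e,j)
round 1: derive conn(f,f) via R0 from edge(f,f)
round 1: derive conn(f,g) via R0 from edge(f,g)
round 1: derive conn(f,j) via R0 from edge(f,j)
round 1: derive conn(g,b) via R0 from edge(g,b)
round 1: derive conn(g,d) via R0 from edge(g,d)
round 1: derive conn(g,f) via R0 from edge(g,f)
round 2: derive conn(b,b) via R1 from conn(b,e), edge(e,b)
round 2: derive conn(b,g) via R1 from conn(b,e), edge(e,g)
round 2: derive conn(b,j) via R1 from conn(b,e), edge(e,j)
round 2: derive conn(e,d) via R1 from conn(e,b), edge(b,d)
round 2: derive conn(e,e) via R1 from conn(e,b), edge(b,e)
round 2: derive conn(e,f) via R1 from conn(e,g), edge(g,f)
round 2: derive conn(f,b) via R1 from conn(f,g), edge(g,b)
round 2: derive conn(f,d) via R1 from conn(f,g), edge(g,d)
round 2: derive conn(g,e) via R1 from conn(g,b), edge(b,e)
round 2: derive conn(g,g) via R1 from conn(g,f), edge(f,g)
round 2: derive conn(g,j) via R1 from conn(g,f), edge(f,j)
round 2: derive flow(b,d) via R2 from conn(b,d)
round 2: derive flow(b,e) via R2 from conn(b,e)
round 2: derive flow(e,b) via R2 from conn(e,b)
round 2: derive flow(e,g) via R2 from conn(e,g)
round 2: derive flow(e,j) via R2 from conn(e,j)
round 2: derive flow(f,f) via R2 from conn(f,f)
round 2: derive flow(f,g) via R2 from conn(f,g)
round 2: derive flow(f,j) via R2 from conn(f,j)
round 2: derive flow(g,b) via R2 from conn(g,b)
round 2: derive flow(g,d) via R2 from conn(g,d)
round 2: derive flow(g,f) via R2 from conn(g,f)
round 2: derive flow(b,b) via R4 from conn(b,e), edge(e,b)
round 2: derive flow(b,g) via R4 from conn(b,e), edge(e,g)
round 2: derive flow(b,j) via R4 from conn(b,e), edge(e,j)
round 2: derive flow(e,d) via R4 from conn(e,b), edge(b,d)
round 2: derive flow(e,e) via R4 from conn(e,b), edge(b,e)
round 2: derive flow(e,f) via R4 from conn(e,g), edge(g,f)
round 2: derive flow(f,b) via R4 from conn(f,g), edge(g,b)
round 2: derive flow(f,d) via R4 from conn(f,g), edge(g,d)
round 2: derive flow(g,e) via R4 from conn(g,b), edge(b,e)
round 2: derive flow(g,g) via R4 from conn(g,f), edge(f,g)
round 2: derive flow(g,j) via R4 from conn(g,f), edge(f,j)
round 3: derive conn(b,f) via R1 from conn(b,g), edge(g,f)
round 3: derive conn(f,e) via R1 from conn(f,b), edge(b,e)
round 3: derive flow(b,f) via R3 from flow(b,e), flow(e,f)
round 3: derive flow(f,e) via R3 from flow(f,b), flow(b,e)

yes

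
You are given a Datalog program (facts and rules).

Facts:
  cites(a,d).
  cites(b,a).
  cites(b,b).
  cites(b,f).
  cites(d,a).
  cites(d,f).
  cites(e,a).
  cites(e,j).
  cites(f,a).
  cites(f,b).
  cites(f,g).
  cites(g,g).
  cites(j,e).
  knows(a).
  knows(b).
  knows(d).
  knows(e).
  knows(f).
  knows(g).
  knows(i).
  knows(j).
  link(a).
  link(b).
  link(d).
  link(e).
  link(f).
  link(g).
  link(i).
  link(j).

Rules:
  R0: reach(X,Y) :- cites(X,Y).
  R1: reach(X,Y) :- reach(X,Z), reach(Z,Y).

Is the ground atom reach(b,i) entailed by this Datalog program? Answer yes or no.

no

round 1: derive reach(a,d) via R0 from cites(a,d)
round 1: derive reach(b,a) via R0 from cites(b,a)
round 1: derive reach(b,b) via R0 from cites(b,b)
round 1: derive reach(b,f) via R0 from cites(b,f)
round 1: derive reach(d,a) via R0 from cites(d,a)
round 1: derive reach(d,f) via R0 from cites(d,f)
round 1: derive reach(e,a) via R0 from cites(e,a)
round 1: derive reach(e,j) via R0 from cites(e,j)
round 1: derive reach(f,a) via R0 from cites(f,a)
round 1: derive reach(f,b) via R0 from cites(f,b)
round 1: derive reach(f,g) via R0 from cites(f,g)
round 1: derive reach(g,g) via R0 from cites(g,g)
round 1: derive reach(j,e) via R0 from cites(j,e)
round 2: derive reach(a,a) via R1 from reach(a,d), reach(d,a)
round 2: derive reach(a,f) via R1 from reach(a,d), reach(d,f)
round 2: derive reach(b,d) via R1 from reach(b,a), reach(a,d)
round 2: derive reach(b,g) via R1 from reach(b,f), reach(f,g)
round 2: derive reach(d,b) via R1 from reach(d,f), reach(f,b)
round 2: derive reach(d,d) via R1 from reach(d,a), reach(a,d)
round 2: derive reach(d,g) via R1 from reach(d,f), reach(f,g)
round 2: derive reach(e,d) via R1 from reach(e,a), reach(a,d)
round 2: derive reach(e,e) via R1 from reach(e,j), reach(j,e)
round 2: derive reach(f,d) via R1 from reach(f,a), reach(a,d)
round 2: derive reach(f,f) via R1 from reach(f,b), reach(b,f)
round 2: derive reach(j,a) via R1 from reach(j,e), reach(e,a)
round 2: derive reach(j,j) via R1 from reach(j,e), reach(e,j)
round 3: derive reach(a,b) via R1 from reach(a,d), reach(d,b)
round 3: derive reach(a,g) via R1 from reach(a,d), reach(d,g)
round 3: derive reach(e,b) via R1 from reach(e,d), reach(d,b)
round 3: derive reach(e,f) via R1 from reach(e,a), reach(a,f)
round 3: derive reach(e,g) via R1 from reach(e,d), reach(d,g)
round 3: derive reach(j,d) via R1 from reach(j,a), reach(a,d)
round 3: derive reach(j,f) via R1 from reach(j,a), reach(a,f)
round 4: derive reach(j,b) via R1 from reach(j,a), reach(a,b)
round 4: derive reach(j,g) via R1 from reach(j,a), reach(a,g)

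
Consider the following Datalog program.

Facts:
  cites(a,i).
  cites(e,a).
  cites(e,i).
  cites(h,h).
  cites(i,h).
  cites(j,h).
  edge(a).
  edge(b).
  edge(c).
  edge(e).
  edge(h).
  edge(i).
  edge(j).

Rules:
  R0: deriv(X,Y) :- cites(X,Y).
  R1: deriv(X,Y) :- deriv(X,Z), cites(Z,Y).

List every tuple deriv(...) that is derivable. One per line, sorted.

deriv(a,h)
deriv(a,i)
deriv(e,a)
deriv(e,h)
deriv(e,i)
deriv(h,h)
deriv(i,h)
deriv(j,h)

round 1: derive deriv(a,i) via R0 from cites(a,i)
round 1: derive deriv(e,a) via R0 from cites(e,a)
round 1: derive deriv(e,i) via R0 from cites(e,i)
round 1: derive deriv(h,h) via R0 from cites(h,h)
round 1: derive deriv(i,h) via R0 from cites(i,h)
round 1: derive deriv(j,h) via R0 from cites(j,h)
round 2: derive deriv(a,h) via R1 from deriv(a,i), cites(i,h)
round 2: derive deriv(e,h) via R1 from deriv(e,i), cites(i,h)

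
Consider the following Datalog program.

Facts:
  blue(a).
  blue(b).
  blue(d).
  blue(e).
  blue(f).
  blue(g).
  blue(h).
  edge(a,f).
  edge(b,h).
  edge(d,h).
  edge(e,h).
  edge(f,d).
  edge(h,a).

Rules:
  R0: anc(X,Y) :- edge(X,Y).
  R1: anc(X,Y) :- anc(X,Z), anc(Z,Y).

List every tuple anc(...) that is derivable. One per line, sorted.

anc(a,a)
anc(a,d)
anc(a,f)
anc(a,h)
anc(b,a)
anc(b,d)
anc(b,f)
anc(b,h)
anc(d,a)
anc(d,d)
anc(d,f)
anc(d,h)
anc(e,a)
anc(e,d)
anc(e,f)
anc(e,h)
anc(f,a)
anc(f,d)
anc(f,f)
anc(f,h)
anc(h,a)
anc(h,d)
anc(h,f)
anc(h,h)

round 1: derive anc(a,f) via R0 from edge(a,f)
round 1: derive anc(b,h) via R0 from edge(b,h)
round 1: derive anc(d,h) via R0 from edge(d,h)
round 1: derive anc(e,h) via R0 from edge(e,h)
round 1: derive anc(f,d) via R0 from edge(f,d)
round 1: derive anc(h,a) via R0 from edge(h,a)
round 2: derive anc(a,d) via R1 from anc(a,f), anc(f,d)
round 2: derive anc(b,a) via R1 from anc(b,h), anc(h,a)
round 2: derive anc(d,a) via R1 from anc(d,h), anc(h,a)
round 2: derive anc(e,a) via R1 from anc(e,h), anc(h,a)
round 2: derive anc(f,h) via R1 from anc(f,d), anc(d,h)
round 2: derive anc(h,f) via R1 from anc(h,a), anc(a,f)
round 3: derive anc(a,a) via R1 from anc(a,d), anc(d,a)
round 3: derive anc(a,h) via R1 from anc(a,d), anc(d,h)
round 3: derive anc(b,d) via R1 from anc(b,a), anc(a,d)
round 3: derive anc(b,f) via R1 from anc(b,a), anc(a,f)
round 3: derive anc(d,d) via R1 from anc(d,a), anc(a,d)
round 3: derive anc(d,f) via R1 from anc(d,a), anc(a,f)
round 3: derive anc(e,d) via R1 from anc(e,a), anc(a,d)
round 3: derive anc(e,f) via R1 from anc(e,a), anc(a,f)
round 3: derive anc(f,a) via R1 from anc(f,d), anc(d,a)
round 3: derive anc(f,f) via R1 from anc(f,h), anc(h,f)
round 3: derive anc(h,d) via R1 from anc(h,a), anc(a,d)
round 3: derive anc(h,h) via R1 from anc(h,f), anc(f,h)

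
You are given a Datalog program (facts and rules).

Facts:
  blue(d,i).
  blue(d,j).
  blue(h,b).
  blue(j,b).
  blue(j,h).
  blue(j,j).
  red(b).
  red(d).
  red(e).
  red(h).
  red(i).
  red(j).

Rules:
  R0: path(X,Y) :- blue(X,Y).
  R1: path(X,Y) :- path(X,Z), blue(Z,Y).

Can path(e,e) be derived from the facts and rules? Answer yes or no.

no

round 1: derive path(d,i) via R0 from blue(d,i)
round 1: derive path(d,j) via R0 from blue(d,j)
round 1: derive path(h,b) via R0 from blue(h,b)
round 1: derive path(j,b) via R0 from blue(j,b)
round 1: derive path(j,h) via R0 from blue(j,h)
round 1: derive path(j,j) via R0 from blue(j,j)
round 2: derive path(d,b) via R1 from path(d,j), blue(j,b)
round 2: derive path(d,h) via R1 from path(d,j), blue(j,h)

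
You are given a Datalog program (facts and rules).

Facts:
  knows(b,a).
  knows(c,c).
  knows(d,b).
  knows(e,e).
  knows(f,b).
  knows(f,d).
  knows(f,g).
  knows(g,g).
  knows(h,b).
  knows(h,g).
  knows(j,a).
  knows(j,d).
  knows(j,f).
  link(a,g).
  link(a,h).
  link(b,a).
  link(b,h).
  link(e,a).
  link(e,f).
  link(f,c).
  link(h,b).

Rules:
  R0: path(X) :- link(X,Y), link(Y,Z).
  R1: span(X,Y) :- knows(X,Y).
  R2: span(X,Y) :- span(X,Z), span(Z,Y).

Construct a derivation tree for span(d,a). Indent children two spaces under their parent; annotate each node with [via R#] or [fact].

span(d,a)  [via R2]
  span(d,b)  [via R1]
    knows(d,b)  [fact]
  span(b,a)  [via R1]
    knows(b,a)  [fact]

round 1: derive span(b,a) via R1 from knows(b,a)
round 1: derive span(c,c) via R1 from knows(c,c)
round 1: derive span(d,b) via R1 from knows(d,b)
round 1: derive span(e,e) via R1 from knows(e,e)
round 1: derive span(f,b) via R1 from knows(f,b)
round 1: derive span(f,d) via R1 from knows(f,d)
round 1: derive span(f,g) via R1 from knows(f,g)
round 1: derive span(g,g) via R1 from knows(g,g)
round 1: derive span(h,b) via R1 from knows(h,b)
round 1: derive span(h,g) via R1 from knows(h,g)
round 1: derive span(j,a) via R1 from knows(j,a)
round 1: derive span(j,d) via R1 from knows(j,d)
round 1: derive span(j,f) via R1 from knows(j,f)
round 2: derive span(d,a) via R2 from span(d,b), span(b,a)
round 2: derive span(f,a) via R2 from span(f,b), span(b,a)
round 2: derive span(h,a) via R2 from span(h,b), span(b,a)
round 2: derive span(j,b) via R2 from span(j,d), span(d,b)
round 2: derive span(j,g) via R2 from span(j,f), span(f,g)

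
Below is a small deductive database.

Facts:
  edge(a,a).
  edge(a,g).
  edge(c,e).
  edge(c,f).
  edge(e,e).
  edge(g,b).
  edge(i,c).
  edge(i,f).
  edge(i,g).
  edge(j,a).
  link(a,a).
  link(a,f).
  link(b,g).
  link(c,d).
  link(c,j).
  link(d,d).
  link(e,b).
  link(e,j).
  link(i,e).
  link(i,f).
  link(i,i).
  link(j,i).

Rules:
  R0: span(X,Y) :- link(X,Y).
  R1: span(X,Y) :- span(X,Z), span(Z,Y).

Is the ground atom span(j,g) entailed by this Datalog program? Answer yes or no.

yes

round 1: derive span(a,a) via R0 from link(a,a)
round 1: derive span(a,f) via R0 from link(a,f)
round 1: derive span(b,g) via R0 from link(b,g)
round 1: derive span(c,d) via R0 from link(c,d)
round 1: derive span(c,j) via R0 from link(c,j)
round 1: derive span(d,d) via R0 from link(d,d)
round 1: derive span(e,b) via R0 from link(e,b)
round 1: derive span(e,j) via R0 from link(e,j)
round 1: derive span(i,e) via R0 from link(i,e)
round 1: derive span(i,f) via R0 from link(i,f)
round 1: derive span(i,i) via R0 from link(i,i)
round 1: derive span(j,i) via R0 from link(j,i)
round 2: derive span(c,i) via R1 from span(c,j), span(j,i)
round 2: derive span(e,g) via R1 from span(e,b), span(b,g)
round 2: derive span(e,i) via R1 from span(e,j), span(j,i)
round 2: derive span(i,b) via R1 from span(i,e), span(e,b)
round 2: derive span(i,j) via R1 from span(i,e), span(e,j)
round 2: derive span(j,e) via R1 from span(j,i), span(i,e)
round 2: derive span(j,f) via R1 from span(j,i), span(i,f)
round 3: derive span(c,b) via R1 from span(c,i), span(i,b)
round 3: derive span(c,e) via R1 from span(c,i), span(i,e)
round 3: derive span(c,f) via R1 from span(c,i), span(i,f)
round 3: derive span(e,e) via R1 from span(e,i), span(i,e)
round 3: derive span(e,f) via R1 from span(e,i), span(i,f)
round 3: derive span(i,g) via R1 from span(i,b), span(b,g)
round 3: derive span(j,b) via R1 from span(j,e), span(e,b)
round 3: derive span(j,g) via R1 from span(j,e), span(e,g)
round 3: derive span(j,j) via R1 from span(j,e), span(e,j)
round 4: derive span(c,g) via R1 from span(c,b), span(b,g)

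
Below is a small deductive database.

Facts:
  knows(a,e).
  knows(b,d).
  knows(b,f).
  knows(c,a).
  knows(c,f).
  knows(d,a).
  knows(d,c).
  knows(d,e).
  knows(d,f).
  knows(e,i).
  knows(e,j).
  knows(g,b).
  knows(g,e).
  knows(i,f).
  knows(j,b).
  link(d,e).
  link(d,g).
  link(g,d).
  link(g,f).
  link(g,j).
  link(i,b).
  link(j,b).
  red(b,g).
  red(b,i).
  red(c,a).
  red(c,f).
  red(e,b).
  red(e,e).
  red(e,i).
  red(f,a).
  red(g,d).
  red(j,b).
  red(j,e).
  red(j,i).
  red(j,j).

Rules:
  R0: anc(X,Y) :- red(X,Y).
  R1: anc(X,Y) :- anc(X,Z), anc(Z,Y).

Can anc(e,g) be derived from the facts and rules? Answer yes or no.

round 1: derive anc(b,g) via R0 from red(b,g)
round 1: derive anc(b,i) via R0 from red(b,i)
round 1: derive anc(c,a) via R0 from red(c,a)
round 1: derive anc(c,f) via R0 from red(c,f)
round 1: derive anc(e,b) via R0 from red(e,b)
round 1: derive anc(e,e) via R0 from red(e,e)
round 1: derive anc(e,i) via R0 from red(e,i)
round 1: derive anc(f,a) via R0 from red(f,a)
round 1: derive anc(g,d) via R0 from red(g,d)
round 1: derive anc(j,b) via R0 from red(j,b)
round 1: derive anc(j,e) via R0 from red(j,e)
round 1: derive anc(j,i) via R0 from red(j,i)
round 1: derive anc(j,j) via R0 from red(j,j)
round 2: derive anc(b,d) via R1 from anc(b,g), anc(g,d)
round 2: derive anc(e,g) via R1 from anc(e,b), anc(b,g)
round 2: derive anc(j,g) via R1 from anc(j,b), anc(b,g)
round 3: derive anc(e,d) via R1 from anc(e,b), anc(b,d)
round 3: derive anc(j,d) via R1 from anc(j,b), anc(b,d)

yes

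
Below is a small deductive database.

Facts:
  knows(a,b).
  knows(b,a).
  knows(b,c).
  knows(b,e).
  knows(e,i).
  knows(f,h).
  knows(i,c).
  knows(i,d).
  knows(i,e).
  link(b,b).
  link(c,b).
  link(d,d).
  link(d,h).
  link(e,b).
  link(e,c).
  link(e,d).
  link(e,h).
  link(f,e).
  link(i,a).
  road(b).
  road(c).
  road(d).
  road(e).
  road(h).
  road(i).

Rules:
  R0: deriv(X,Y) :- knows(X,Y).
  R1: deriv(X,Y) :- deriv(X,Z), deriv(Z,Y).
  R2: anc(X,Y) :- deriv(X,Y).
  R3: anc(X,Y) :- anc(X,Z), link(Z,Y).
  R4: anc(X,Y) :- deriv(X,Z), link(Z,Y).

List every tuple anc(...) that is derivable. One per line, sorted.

round 1: derive deriv(a,b) via R0 from knows(a,b)
round 1: derive deriv(b,a) via R0 from knows(b,a)
round 1: derive deriv(b,c) via R0 from knows(b,c)
round 1: derive deriv(b,e) via R0 from knows(b,e)
round 1: derive deriv(e,i) via R0 from knows(e,i)
round 1: derive deriv(f,h) via R0 from knows(f,h)
round 1: derive deriv(i,c) via R0 from knows(i,c)
round 1: derive deriv(i,d) via R0 from knows(i,d)
round 1: derive deriv(i,e) via R0 from knows(i,e)
round 2: derive deriv(a,a) via R1 from deriv(a,b), deriv(b,a)
round 2: derive deriv(a,c) via R1 from deriv(a,b), deriv(b,c)
round 2: derive deriv(a,e) via R1 from deriv(a,b), deriv(b,e)
round 2: derive deriv(b,b) via R1 from deriv(b,a), deriv(a,b)
round 2: derive deriv(b,i) via R1 from deriv(b,e), deriv(e,i)
round 2: derive deriv(e,c) via R1 from deriv(e,i), deriv(i,c)
round 2: derive deriv(e,d) via R1 from deriv(e,i), deriv(i,d)
round 2: derive deriv(e,e) via R1 from deriv(e,i), deriv(i,e)
round 2: derive deriv(i,i) via R1 from deriv(i,e), deriv(e,i)
round 2: derive anc(a,b) via R2 from deriv(a,b)
round 2: derive anc(b,a) via R2 from deriv(b,a)
round 2: derive anc(b,c) via R2 from deriv(b,c)
round 2: derive anc(b,e) via R2 from deriv(b,e)
round 2: derive anc(e,i) via R2 from deriv(e,i)
round 2: derive anc(f,h) via R2 from deriv(f,h)
round 2: derive anc(i,c) via R2 from deriv(i,c)
round 2: derive anc(i,d) via R2 from deriv(i,d)
round 2: derive anc(i,e) via R2 from deriv(i,e)
round 2: derive anc(b,b) via R4 from deriv(b,c), link(c,b)
round 2: derive anc(b,d) via R4 from deriv(b,e), link(e,d)
round 2: derive anc(b,h) via R4 from deriv(b,e), link(e,h)
round 2: derive anc(e,a) via R4 from deriv(e,i), link(i,a)
round 2: derive anc(i,b) via R4 from deriv(i,c), link(c,b)
round 2: derive anc(i,h) via R4 from deriv(i,d), link(d,h)
round 3: derive deriv(a,d) via R1 from deriv(a,e), deriv(e,d)
round 3: derive deriv(a,i) via R1 from deriv(a,b), deriv(b,i)
round 3: derive deriv(b,d) via R1 from deriv(b,e), deriv(e,d)
round 3: derive anc(a,a) via R2 from deriv(a,a)
round 3: derive anc(a,c) via R2 from deriv(a,c)
round 3: derive anc(a,e) via R2 from deriv(a,e)
round 3: derive anc(b,i) via R2 from deriv(b,i)
round 3: derive anc(e,c) via R2 from deriv(e,c)
round 3: derive anc(e,d) via R2 from deriv(e,d)
round 3: derive anc(e,e) via R2 from deriv(e,e)
round 3: derive anc(i,i) via R2 from deriv(i,i)
round 3: derive anc(a,d) via R4 from deriv(a,e), link(e,d)
round 3: derive anc(a,h) via R4 from deriv(a,e), link(e,h)
round 3: derive anc(e,b) via R4 from deriv(e,c), link(c,b)
round 3: derive anc(e,h) via R4 from deriv(e,d), link(d,h)
round 3: derive anc(i,a) via R4 from deriv(i,i), link(i,a)
round 4: derive anc(a,i) via R2 from deriv(a,i)

anc(a,a)
anc(a,b)
anc(a,c)
anc(a,d)
anc(a,e)
anc(a,h)
anc(a,i)
anc(b,a)
anc(b,b)
anc(b,c)
anc(b,d)
anc(b,e)
anc(b,h)
anc(b,i)
anc(e,a)
anc(e,b)
anc(e,c)
anc(e,d)
anc(e,e)
anc(e,h)
anc(e,i)
anc(f,h)
anc(i,a)
anc(i,b)
anc(i,c)
anc(i,d)
anc(i,e)
anc(i,h)
anc(i,i)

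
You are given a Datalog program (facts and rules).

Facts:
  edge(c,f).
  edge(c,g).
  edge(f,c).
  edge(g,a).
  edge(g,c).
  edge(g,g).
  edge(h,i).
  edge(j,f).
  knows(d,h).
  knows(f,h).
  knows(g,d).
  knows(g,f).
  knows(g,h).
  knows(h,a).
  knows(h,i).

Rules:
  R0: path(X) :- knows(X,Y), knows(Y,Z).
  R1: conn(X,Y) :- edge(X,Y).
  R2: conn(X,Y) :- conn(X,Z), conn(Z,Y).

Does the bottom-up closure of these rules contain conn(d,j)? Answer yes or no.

no

round 1: derive conn(c,f) via R1 from edge(c,f)
round 1: derive conn(c,g) via R1 from edge(c,g)
round 1: derive conn(f,c) via R1 from edge(f,c)
round 1: derive conn(g,a) via R1 from edge(g,a)
round 1: derive conn(g,c) via R1 from edge(g,c)
round 1: derive conn(g,g) via R1 from edge(g,g)
round 1: derive conn(h,i) via R1 from edge(h,i)
round 1: derive conn(j,f) via R1 from edge(j,f)
round 2: derive conn(c,a) via R2 from conn(c,g), conn(g,a)
round 2: derive conn(c,c) via R2 from conn(c,f), conn(f,c)
round 2: derive conn(f,f) via R2 from conn(f,c), conn(c,f)
round 2: derive conn(f,g) via R2 from conn(f,c), conn(c,g)
round 2: derive conn(g,f) via R2 from conn(g,c), conn(c,f)
round 2: derive conn(j,c) via R2 from conn(j,f), conn(f,c)
round 3: derive conn(f,a) via R2 from conn(f,c), conn(c,a)
round 3: derive conn(j,a) via R2 from conn(j,c), conn(c,a)
round 3: derive conn(j,g) via R2 from conn(j,c), conn(c,g)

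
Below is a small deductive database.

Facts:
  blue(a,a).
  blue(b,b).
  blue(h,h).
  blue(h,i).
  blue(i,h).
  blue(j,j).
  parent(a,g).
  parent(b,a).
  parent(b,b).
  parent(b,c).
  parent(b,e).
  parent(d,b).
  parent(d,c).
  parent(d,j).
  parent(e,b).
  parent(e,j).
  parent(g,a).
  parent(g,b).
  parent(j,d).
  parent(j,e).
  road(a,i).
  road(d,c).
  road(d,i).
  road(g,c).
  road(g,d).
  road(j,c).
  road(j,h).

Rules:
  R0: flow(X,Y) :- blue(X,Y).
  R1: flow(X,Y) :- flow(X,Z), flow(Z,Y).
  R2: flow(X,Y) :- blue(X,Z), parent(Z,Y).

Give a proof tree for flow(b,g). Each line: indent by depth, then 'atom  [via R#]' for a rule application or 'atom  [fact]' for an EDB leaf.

round 1: derive flow(a,a) via R0 from blue(a,a)
round 1: derive flow(b,b) via R0 from blue(b,b)
round 1: derive flow(h,h) via R0 from blue(h,h)
round 1: derive flow(h,i) via R0 from blue(h,i)
round 1: derive flow(i,h) via R0 from blue(i,h)
round 1: derive flow(j,j) via R0 from blue(j,j)
round 1: derive flow(a,g) via R2 from blue(a,a), parent(a,g)
round 1: derive flow(b,a) via R2 from blue(b,b), parent(b,a)
round 1: derive flow(b,c) via R2 from blue(b,b), parent(b,c)
round 1: derive flow(b,e) via R2 from blue(b,b), parent(b,e)
round 1: derive flow(j,d) via R2 from blue(j,j), parent(j,d)
round 1: derive flow(j,e) via R2 from blue(j,j), parent(j,e)
round 2: derive flow(b,g) via R1 from flow(b,a), flow(a,g)
round 2: derive flow(i,i) via R1 from flow(i,h), flow(h,i)

flow(b,g)  [via R1]
  flow(b,a)  [via R2]
    blue(b,b)  [fact]
    parent(b,a)  [fact]
  flow(a,g)  [via R2]
    blue(a,a)  [fact]
    parent(a,g)  [fact]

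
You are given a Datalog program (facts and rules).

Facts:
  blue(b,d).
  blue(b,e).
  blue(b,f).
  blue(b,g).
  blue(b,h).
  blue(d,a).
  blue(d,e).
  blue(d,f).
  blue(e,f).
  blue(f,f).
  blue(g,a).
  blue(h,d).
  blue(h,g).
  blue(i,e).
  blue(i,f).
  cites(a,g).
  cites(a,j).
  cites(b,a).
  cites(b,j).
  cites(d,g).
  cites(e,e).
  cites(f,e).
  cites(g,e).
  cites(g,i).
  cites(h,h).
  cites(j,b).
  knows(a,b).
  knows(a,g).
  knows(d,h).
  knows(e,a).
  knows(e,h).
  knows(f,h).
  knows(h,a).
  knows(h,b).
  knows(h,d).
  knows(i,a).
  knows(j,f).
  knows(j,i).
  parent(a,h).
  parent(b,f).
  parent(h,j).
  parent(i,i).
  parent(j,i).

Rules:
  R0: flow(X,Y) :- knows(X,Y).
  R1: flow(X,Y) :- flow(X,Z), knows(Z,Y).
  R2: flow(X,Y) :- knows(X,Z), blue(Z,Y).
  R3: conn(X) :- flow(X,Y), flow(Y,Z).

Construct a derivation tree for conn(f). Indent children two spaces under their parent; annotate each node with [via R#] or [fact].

round 1: derive flow(a,b) via R0 from knows(a,b)
round 1: derive flow(a,g) via R0 from knows(a,g)
round 1: derive flow(d,h) via R0 from knows(d,h)
round 1: derive flow(e,a) via R0 from knows(e,a)
round 1: derive flow(e,h) via R0 from knows(e,h)
round 1: derive flow(f,h) via R0 from knows(f,h)
round 1: derive flow(h,a) via R0 from knows(h,a)
round 1: derive flow(h,b) via R0 from knows(h,b)
round 1: derive flow(h,d) via R0 from knows(h,d)
round 1: derive flow(i,a) via R0 from knows(i,a)
round 1: derive flow(j,f) via R0 from knows(j,f)
round 1: derive flow(j,i) via R0 from knows(j,i)
round 1: derive flow(a,a) via R2 from knows(a,g), blue(g,a)
round 1: derive flow(a,d) via R2 from knows(a,b), blue(b,d)
round 1: derive flow(a,e) via R2 from knows(a,b), blue(b,e)
round 1: derive flow(a,f) via R2 from knows(a,b), blue(b,f)
round 1: derive flow(a,h) via R2 from knows(a,b), blue(b,h)
round 1: derive flow(d,d) via R2 from knows(d,h), blue(h,d)
round 1: derive flow(d,g) via R2 from knows(d,h), blue(h,g)
round 1: derive flow(e,d) via R2 from knows(e,h), blue(h,d)
round 1: derive flow(e,g) via R2 from knows(e,h), blue(h,g)
round 1: derive flow(f,d) via R2 from knows(f,h), blue(h,d)
round 1: derive flow(f,g) via R2 from knows(f,h), blue(h,g)
round 1: derive flow(h,e) via R2 from knows(h,b), blue(b,e)
round 1: derive flow(h,f) via R2 from knows(h,b), blue(b,f)
round 1: derive flow(h,g) via R2 from knows(h,b), blue(b,g)
round 1: derive flow(h,h) via R2 from knows(h,b), blue(b,h)
round 1: derive flow(j,e) via R2 from knows(j,i), blue(i,e)
round 2: derive flow(d,a) via R1 from flow(d,h), knows(h,a)
round 2: derive flow(d,b) via R1 from flow(d,h), knows(h,b)
round 2: derive flow(e,b) via R1 from flow(e,a), knows(a,b)
round 2: derive flow(f,a) via R1 from flow(f,h), knows(h,a)
round 2: derive flow(f,b) via R1 from flow(f,h), knows(h,b)
round 2: derive flow(i,b) via R1 from flow(i,a), knows(a,b)
round 2: derive flow(i,g) via R1 from flow(i,a), knows(a,g)
round 2: derive flow(j,a) via R1 from flow(j,e), knows(e,a)
round 2: derive flow(j,h) via R1 from flow(j,e), knows(e,h)
round 2: derive conn(a) via R3 from flow(a,a), flow(a,a)
round 2: derive conn(d) via R3 from flow(d,d), flow(d,d)
round 2: derive conn(e) via R3 from flow(e,a), flow(a,a)
round 2: derive conn(f) via R3 from flow(f,d), flow(d,d)
round 2: derive conn(h) via R3 from flow(h,a), flow(a,a)
round 2: derive conn(i) via R3 from flow(i,a), flow(a,a)
round 2: derive conn(j) via R3 from flow(j,e), flow(e,a)
round 3: derive flow(j,b) via R1 from flow(j,a), knows(a,b)
round 3: derive flow(j,d) via R1 from flow(j,h), knows(h,d)
round 3: derive flow(j,g) via R1 from flow(j,a), knows(a,g)

conn(f)  [via R3]
  flow(f,d)  [via R2]
    knows(f,h)  [fact]
    blue(h,d)  [fact]
  flow(d,d)  [via R2]
    knows(d,h)  [fact]
    blue(h,d)  [fact]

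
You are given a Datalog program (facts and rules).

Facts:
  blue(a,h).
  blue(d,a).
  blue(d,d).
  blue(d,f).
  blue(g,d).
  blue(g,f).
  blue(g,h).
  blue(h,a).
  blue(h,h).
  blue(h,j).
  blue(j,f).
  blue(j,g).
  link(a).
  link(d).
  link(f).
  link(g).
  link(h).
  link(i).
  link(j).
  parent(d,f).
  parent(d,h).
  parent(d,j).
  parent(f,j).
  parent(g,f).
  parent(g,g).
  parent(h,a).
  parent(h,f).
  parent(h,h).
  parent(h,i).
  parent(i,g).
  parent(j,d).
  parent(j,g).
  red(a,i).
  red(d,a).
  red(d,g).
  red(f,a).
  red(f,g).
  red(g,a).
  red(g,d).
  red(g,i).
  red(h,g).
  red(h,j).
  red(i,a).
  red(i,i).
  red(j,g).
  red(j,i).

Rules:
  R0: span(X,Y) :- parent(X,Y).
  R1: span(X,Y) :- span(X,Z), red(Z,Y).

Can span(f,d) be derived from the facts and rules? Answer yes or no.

yes

round 1: derive span(d,f) via R0 from parent(d,f)
round 1: derive span(d,h) via R0 from parent(d,h)
round 1: derive span(d,j) via R0 from parent(d,j)
round 1: derive span(f,j) via R0 from parent(f,j)
round 1: derive span(g,f) via R0 from parent(g,f)
round 1: derive span(g,g) via R0 from parent(g,g)
round 1: derive span(h,a) via R0 from parent(h,a)
round 1: derive span(h,f) via R0 from parent(h,f)
round 1: derive span(h,h) via R0 from parent(h,h)
round 1: derive span(h,i) via R0 from parent(h,i)
round 1: derive span(i,g) via R0 from parent(i,g)
round 1: derive span(j,d) via R0 from parent(j,d)
round 1: derive span(j,g) via R0 from parent(j,g)
round 2: derive span(d,a) via R1 from span(d,f), red(f,a)
round 2: derive span(d,g) via R1 from span(d,f), red(f,g)
round 2: derive span(d,i) via R1 from span(d,j), red(j,i)
round 2: derive span(f,g) via R1 from span(f,j), red(j,g)
round 2: derive span(f,i) via R1 from span(f,j), red(j,i)
round 2: derive span(g,a) via R1 from span(g,f), red(f,a)
round 2: derive span(g,d) via R1 from span(g,g), red(g,d)
round 2: derive span(g,i) via R1 from span(g,g), red(g,i)
round 2: derive span(h,g) via R1 from span(h,f), red(f,g)
round 2: derive span(h,j) via R1 from span(h,h), red(h,j)
round 2: derive span(i,a) via R1 from span(i,g), red(g,a)
round 2: derive span(i,d) via R1 from span(i,g), red(g,d)
round 2: derive span(i,i) via R1 from span(i,g), red(g,i)
round 2: derive span(j,a) via R1 from span(j,d), red(d,a)
round 2: derive span(j,i) via R1 from span(j,g), red(g,i)
round 3: derive span(d,d) via R1 from span(d,g), red(g,d)
round 3: derive span(f,a) via R1 from span(f,g), red(g,a)
round 3: derive span(f,d) via R1 from span(f,g), red(g,d)
round 3: derive span(h,d) via R1 from span(h,g), red(g,d)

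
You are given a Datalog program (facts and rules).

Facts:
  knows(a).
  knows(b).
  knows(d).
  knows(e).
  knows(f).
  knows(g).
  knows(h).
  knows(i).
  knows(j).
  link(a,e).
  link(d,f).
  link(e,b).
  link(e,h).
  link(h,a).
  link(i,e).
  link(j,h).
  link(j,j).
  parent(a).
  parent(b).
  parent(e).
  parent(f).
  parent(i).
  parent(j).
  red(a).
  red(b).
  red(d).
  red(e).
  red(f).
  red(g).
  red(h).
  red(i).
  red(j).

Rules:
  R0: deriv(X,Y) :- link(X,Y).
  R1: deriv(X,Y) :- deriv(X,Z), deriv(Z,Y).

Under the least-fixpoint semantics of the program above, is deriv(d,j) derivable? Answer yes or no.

round 1: derive deriv(a,e) via R0 from link(a,e)
round 1: derive deriv(d,f) via R0 from link(d,f)
round 1: derive deriv(e,b) via R0 from link(e,b)
round 1: derive deriv(e,h) via R0 from link(e,h)
round 1: derive deriv(h,a) via R0 from link(h,a)
round 1: derive deriv(i,e) via R0 from link(i,e)
round 1: derive deriv(j,h) via R0 from link(j,h)
round 1: derive deriv(j,j) via R0 from link(j,j)
round 2: derive deriv(a,b) via R1 from deriv(a,e), deriv(e,b)
round 2: derive deriv(a,h) via R1 from deriv(a,e), deriv(e,h)
round 2: derive deriv(e,a) via R1 from deriv(e,h), deriv(h,a)
round 2: derive deriv(h,e) via R1 from deriv(h,a), deriv(a,e)
round 2: derive deriv(i,b) via R1 from deriv(i,e), deriv(e,b)
round 2: derive deriv(i,h) via R1 from deriv(i,e), deriv(e,h)
round 2: derive deriv(j,a) via R1 from deriv(j,h), deriv(h,a)
round 3: derive deriv(a,a) via R1 from deriv(a,e), deriv(e,a)
round 3: derive deriv(e,e) via R1 from deriv(e,a), deriv(a,e)
round 3: derive deriv(h,b) via R1 from deriv(h,a), deriv(a,b)
round 3: derive deriv(h,h) via R1 from deriv(h,a), deriv(a,h)
round 3: derive deriv(i,a) via R1 from deriv(i,e), deriv(e,a)
round 3: derive deriv(j,b) via R1 from deriv(j,a), deriv(a,b)
round 3: derive deriv(j,e) via R1 from deriv(j,a), deriv(a,e)

no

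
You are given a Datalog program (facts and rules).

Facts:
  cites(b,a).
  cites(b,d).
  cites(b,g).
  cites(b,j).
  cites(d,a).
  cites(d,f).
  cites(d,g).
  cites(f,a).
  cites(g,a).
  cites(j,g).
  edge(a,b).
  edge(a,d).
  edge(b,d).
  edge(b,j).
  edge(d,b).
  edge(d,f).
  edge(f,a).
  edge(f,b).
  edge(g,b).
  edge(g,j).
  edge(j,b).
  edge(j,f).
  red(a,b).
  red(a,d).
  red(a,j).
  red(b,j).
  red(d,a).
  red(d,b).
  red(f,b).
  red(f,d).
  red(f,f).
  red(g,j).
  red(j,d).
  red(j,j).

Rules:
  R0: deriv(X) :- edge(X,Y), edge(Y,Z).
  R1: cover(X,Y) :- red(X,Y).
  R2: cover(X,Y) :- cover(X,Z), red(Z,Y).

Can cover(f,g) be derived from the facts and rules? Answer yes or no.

round 1: derive cover(a,b) via R1 from red(a,b)
round 1: derive cover(a,d) via R1 from red(a,d)
round 1: derive cover(a,j) via R1 from red(a,j)
round 1: derive cover(b,j) via R1 from red(b,j)
round 1: derive cover(d,a) via R1 from red(d,a)
round 1: derive cover(d,b) via R1 from red(d,b)
round 1: derive cover(f,b) via R1 from red(f,b)
round 1: derive cover(f,d) via R1 from red(f,d)
round 1: derive cover(f,f) via R1 from red(f,f)
round 1: derive cover(g,j) via R1 from red(g,j)
round 1: derive cover(j,d) via R1 from red(j,d)
round 1: derive cover(j,j) via R1 from red(j,j)
round 2: derive cover(a,a) via R2 from cover(a,d), red(d,a)
round 2: derive cover(b,d) via R2 from cover(b,j), red(j,d)
round 2: derive cover(d,d) via R2 from cover(d,a), red(a,d)
round 2: derive cover(d,j) via R2 from cover(d,a), red(a,j)
round 2: derive cover(f,a) via R2 from cover(f,d), red(d,a)
round 2: derive cover(f,j) via R2 from cover(f,b), red(b,j)
round 2: derive cover(g,d) via R2 from cover(g,j), red(j,d)
round 2: derive cover(j,a) via R2 from cover(j,d), red(d,a)
round 2: derive cover(j,b) via R2 from cover(j,d), red(d,b)
round 3: derive cover(b,a) via R2 from cover(b,d), red(d,a)
round 3: derive cover(b,b) via R2 from cover(b,d), red(d,b)
round 3: derive cover(g,a) via R2 from cover(g,d), red(d,a)
round 3: derive cover(g,b) via R2 from cover(g,d), red(d,b)

no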